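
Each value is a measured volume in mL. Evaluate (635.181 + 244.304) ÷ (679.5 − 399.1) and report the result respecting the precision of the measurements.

635.181 + 244.304 = 879.485, limited to 3 d.p. → 6 s.f.; 679.5 − 399.1 = 280.4, limited to 1 d.p. → 4 s.f.
Carrying full precision, 879.485 ÷ 280.4 = 3.13653708987…; keep min(6, 4) = 4 s.f.
Rounded to 4 significant figures: 3.137.

3.137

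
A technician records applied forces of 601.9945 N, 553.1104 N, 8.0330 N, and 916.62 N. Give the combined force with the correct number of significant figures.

601.9945 N + 553.1104 N + 8.0330 N + 916.62 N = 2079.7579 N.
Addition/subtraction keeps the fewest decimal places: 601.9945 → 4 decimal places, 553.1104 → 4 decimal places, 8.0330 → 4 decimal places, 916.62 → 2 decimal places; limit is 2.
Rounded to 2 decimal places: 2079.76 N.

2079.76 N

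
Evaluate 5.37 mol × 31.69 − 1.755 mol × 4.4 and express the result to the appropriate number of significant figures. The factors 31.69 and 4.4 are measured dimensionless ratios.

5.37 × 31.69 = 170.1753 → 1.70 × 10² mol (3 s.f., last digit at the 10^0 place).
1.755 × 4.4 = 7.722 → 7.7 mol (2 s.f., last digit at the 10^-1 place).
Difference: 162.4533 mol; keep the coarser place, 10^0.
Result: 162 mol.

162 mol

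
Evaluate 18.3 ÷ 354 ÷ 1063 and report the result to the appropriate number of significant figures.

18.3 ÷ 354 ÷ 1063 = 0.000048631152638…
Multiplication/division keeps the fewest significant figures: 18.3 → 3 s.f., 354 → 3 s.f., 1063 → 4 s.f.; limit is 3.
Rounded to 3 significant figures: 4.86 × 10^-5.

4.86 × 10^-5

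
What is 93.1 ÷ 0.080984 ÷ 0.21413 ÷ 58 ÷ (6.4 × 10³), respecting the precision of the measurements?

0.014

93.1 ÷ 0.080984 ÷ 0.21413 ÷ 58 ÷ (6.4 × 10³) = 0.0144632193436…
Multiplication/division keeps the fewest significant figures: 93.1 → 3 s.f., 0.080984 → 5 s.f., 0.21413 → 5 s.f., 58 → 2 s.f., 6.4 × 10³ → 2 s.f.; limit is 2.
Rounded to 2 significant figures: 0.014.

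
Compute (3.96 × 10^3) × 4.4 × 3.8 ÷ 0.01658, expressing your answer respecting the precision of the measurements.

4.0 × 10^6

(3.96 × 10^3) × 4.4 × 3.8 ÷ 0.01658 = 3993437.87696…
Multiplication/division keeps the fewest significant figures: 3.96 × 10^3 → 3 s.f., 4.4 → 2 s.f., 3.8 → 2 s.f., 0.01658 → 4 s.f.; limit is 2.
Rounded to 2 significant figures: 4.0 × 10^6.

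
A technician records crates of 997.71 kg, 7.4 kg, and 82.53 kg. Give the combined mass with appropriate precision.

1087.6 kg

997.71 kg + 7.4 kg + 82.53 kg = 1087.64 kg.
Addition/subtraction keeps the fewest decimal places: 997.71 → 2 decimal places, 7.4 → 1 decimal place, 82.53 → 2 decimal places; limit is 1.
Rounded to 1 decimal place: 1087.6 kg.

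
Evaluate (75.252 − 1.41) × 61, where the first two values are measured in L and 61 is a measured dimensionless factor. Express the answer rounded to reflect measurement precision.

4.5 × 10³ L

75.252 L − 1.41 L = 73.842 L; the difference is limited to 2 decimal places (4 s.f.).
Carrying full precision, 73.842 × 61 = 4504.362 L; 61 has 2 s.f., so the result keeps min(4, 2) = 2 s.f.
Rounded to 2 significant figures: 4.5 × 10³ L.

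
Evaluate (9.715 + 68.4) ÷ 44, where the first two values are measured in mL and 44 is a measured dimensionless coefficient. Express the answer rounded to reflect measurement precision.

9.715 mL + 68.4 mL = 78.115 mL; the sum is limited to 1 decimal place (3 s.f.).
Carrying full precision, 78.115 ÷ 44 = 1.77534090909… mL; 44 has 2 s.f., so the result keeps min(3, 2) = 2 s.f.
Rounded to 2 significant figures: 1.8 mL.

1.8 mL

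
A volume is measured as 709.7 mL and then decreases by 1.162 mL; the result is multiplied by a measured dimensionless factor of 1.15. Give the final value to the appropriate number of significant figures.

709.7 mL − 1.162 mL = 708.538 mL; the difference is limited to 1 decimal place (4 s.f.).
Carrying full precision, 708.538 × 1.15 = 814.8187 mL; 1.15 has 3 s.f., so the result keeps min(4, 3) = 3 s.f.
Rounded to 3 significant figures: 815 mL.

815 mL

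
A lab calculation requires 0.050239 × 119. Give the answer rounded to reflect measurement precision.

5.98

0.050239 × 119 = 5.978441
Multiplication/division keeps the fewest significant figures: 0.050239 → 5 s.f., 119 → 3 s.f.; limit is 3.
Rounded to 3 significant figures: 5.98.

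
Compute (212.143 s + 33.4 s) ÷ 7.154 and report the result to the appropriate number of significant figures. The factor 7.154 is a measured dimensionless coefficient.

212.143 s + 33.4 s = 245.543 s; the sum is limited to 1 decimal place (4 s.f.).
Carrying full precision, 245.543 ÷ 7.154 = 34.322476936… s; 7.154 has 4 s.f., so the result keeps min(4, 4) = 4 s.f.
Rounded to 4 significant figures: 34.32 s.

34.32 s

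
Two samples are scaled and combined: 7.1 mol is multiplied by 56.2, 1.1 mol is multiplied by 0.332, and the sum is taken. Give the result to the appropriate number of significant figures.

4.0 × 10^2 mol

7.1 × 56.2 = 399.02 → 4.0 × 10^2 mol (2 s.f., last digit at the 10^1 place).
1.1 × 0.332 = 0.3652 → 0.37 mol (2 s.f., last digit at the 10^-2 place).
Sum: 399.3852 mol; keep the coarser place, 10^1.
Result: 4.0 × 10^2 mol.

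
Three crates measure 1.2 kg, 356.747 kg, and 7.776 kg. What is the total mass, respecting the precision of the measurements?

1.2 kg + 356.747 kg + 7.776 kg = 365.723 kg.
Addition/subtraction keeps the fewest decimal places: 1.2 → 1 decimal place, 356.747 → 3 decimal places, 7.776 → 3 decimal places; limit is 1.
Rounded to 1 decimal place: 365.7 kg.

365.7 kg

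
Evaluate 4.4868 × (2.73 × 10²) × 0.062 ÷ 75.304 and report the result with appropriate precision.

4.4868 × (2.73 × 10²) × 0.062 ÷ 75.304 = 1.00849326463…
Multiplication/division keeps the fewest significant figures: 4.4868 → 5 s.f., 2.73 × 10² → 3 s.f., 0.062 → 2 s.f., 75.304 → 5 s.f.; limit is 2.
Rounded to 2 significant figures: 1.0.

1.0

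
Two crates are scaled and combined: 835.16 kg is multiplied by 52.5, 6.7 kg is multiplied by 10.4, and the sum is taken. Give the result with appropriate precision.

4.39 × 10^4 kg

835.16 × 52.5 = 43845.9 → 4.38 × 10^4 kg (3 s.f., last digit at the 10^2 place).
6.7 × 10.4 = 69.68 → 70. kg (2 s.f., last digit at the 10^0 place).
Sum: 43915.58 kg; keep the coarser place, 10^2.
Result: 4.39 × 10^4 kg.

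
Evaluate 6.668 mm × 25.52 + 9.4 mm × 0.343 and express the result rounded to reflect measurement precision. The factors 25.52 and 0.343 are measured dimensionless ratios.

6.668 × 25.52 = 170.16736 → 170.2 mm (4 s.f., last digit at the 10^-1 place).
9.4 × 0.343 = 3.2242 → 3.2 mm (2 s.f., last digit at the 10^-1 place).
Sum: 173.39156 mm; keep the coarser place, 10^-1.
Result: 173.4 mm.

173.4 mm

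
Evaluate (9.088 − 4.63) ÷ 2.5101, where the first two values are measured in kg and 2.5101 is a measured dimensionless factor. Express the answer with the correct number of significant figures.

9.088 kg − 4.63 kg = 4.458 kg; the difference is limited to 2 decimal places (3 s.f.).
Carrying full precision, 4.458 ÷ 2.5101 = 1.77602485957… kg; 2.5101 has 5 s.f., so the result keeps min(3, 5) = 3 s.f.
Rounded to 3 significant figures: 1.78 kg.

1.78 kg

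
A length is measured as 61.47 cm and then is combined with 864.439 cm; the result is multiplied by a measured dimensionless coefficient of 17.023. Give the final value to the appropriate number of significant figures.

61.47 cm + 864.439 cm = 925.909 cm; the sum is limited to 2 decimal places (5 s.f.).
Carrying full precision, 925.909 × 17.023 = 15761.748907 cm; 17.023 has 5 s.f., so the result keeps min(5, 5) = 5 s.f.
Rounded to 5 significant figures: 15762 cm.

15762 cm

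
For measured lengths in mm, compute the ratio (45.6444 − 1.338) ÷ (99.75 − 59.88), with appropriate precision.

45.6444 − 1.338 = 44.3064, limited to 3 d.p. → 5 s.f.; 99.75 − 59.88 = 39.87, limited to 2 d.p. → 4 s.f.
Carrying full precision, 44.3064 ÷ 39.87 = 1.11127163281…; keep min(5, 4) = 4 s.f.
Rounded to 4 significant figures: 1.111.

1.111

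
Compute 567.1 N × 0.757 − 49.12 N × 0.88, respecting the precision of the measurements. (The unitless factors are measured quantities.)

567.1 × 0.757 = 429.2947 → 429 N (3 s.f., last digit at the 10^0 place).
49.12 × 0.88 = 43.2256 → 43 N (2 s.f., last digit at the 10^0 place).
Difference: 386.0691 N; keep the coarser place, 10^0.
Result: 386 N.

386 N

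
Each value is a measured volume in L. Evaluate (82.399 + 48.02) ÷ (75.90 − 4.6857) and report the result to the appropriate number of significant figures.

1.831

82.399 + 48.02 = 130.419, limited to 2 d.p. → 5 s.f.; 75.90 − 4.6857 = 71.2143, limited to 2 d.p. → 4 s.f.
Carrying full precision, 130.419 ÷ 71.2143 = 1.83135971287…; keep min(5, 4) = 4 s.f.
Rounded to 4 significant figures: 1.831.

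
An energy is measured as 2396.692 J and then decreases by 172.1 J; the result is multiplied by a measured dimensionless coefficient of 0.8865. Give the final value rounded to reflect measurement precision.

1972 J

2396.692 J − 172.1 J = 2224.592 J; the difference is limited to 1 decimal place (5 s.f.).
Carrying full precision, 2224.592 × 0.8865 = 1972.100808 J; 0.8865 has 4 s.f., so the result keeps min(5, 4) = 4 s.f.
Rounded to 4 significant figures: 1972 J.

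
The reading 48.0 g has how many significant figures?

48.0: trailing zeros after a decimal point are significant.

3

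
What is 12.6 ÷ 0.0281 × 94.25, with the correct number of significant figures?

4.23 × 10⁴

12.6 ÷ 0.0281 × 94.25 = 42261.5658363…
Multiplication/division keeps the fewest significant figures: 12.6 → 3 s.f., 0.0281 → 3 s.f., 94.25 → 4 s.f.; limit is 3.
Rounded to 3 significant figures: 4.23 × 10⁴.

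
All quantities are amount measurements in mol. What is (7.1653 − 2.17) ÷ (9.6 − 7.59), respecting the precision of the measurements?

7.1653 − 2.17 = 4.9953, limited to 2 d.p. → 3 s.f.; 9.6 − 7.59 = 2.01, limited to 1 d.p. → 2 s.f.
Carrying full precision, 4.9953 ÷ 2.01 = 2.4852238806…; keep min(3, 2) = 2 s.f.
Rounded to 2 significant figures: 2.5.

2.5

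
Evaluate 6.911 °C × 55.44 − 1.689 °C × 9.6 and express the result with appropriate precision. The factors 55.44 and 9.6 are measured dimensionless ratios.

6.911 × 55.44 = 383.14584 → 383.1 °C (4 s.f., last digit at the 10^-1 place).
1.689 × 9.6 = 16.2144 → 16 °C (2 s.f., last digit at the 10^0 place).
Difference: 366.93144 °C; keep the coarser place, 10^0.
Result: 367 °C.

367 °C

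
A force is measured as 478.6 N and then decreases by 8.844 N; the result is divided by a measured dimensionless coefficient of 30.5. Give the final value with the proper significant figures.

478.6 N − 8.844 N = 469.756 N; the difference is limited to 1 decimal place (4 s.f.).
Carrying full precision, 469.756 ÷ 30.5 = 15.4018360656… N; 30.5 has 3 s.f., so the result keeps min(4, 3) = 3 s.f.
Rounded to 3 significant figures: 15.4 N.

15.4 N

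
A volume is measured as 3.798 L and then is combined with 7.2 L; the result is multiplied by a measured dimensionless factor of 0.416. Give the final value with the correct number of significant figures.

3.798 L + 7.2 L = 10.998 L; the sum is limited to 1 decimal place (3 s.f.).
Carrying full precision, 10.998 × 0.416 = 4.575168 L; 0.416 has 3 s.f., so the result keeps min(3, 3) = 3 s.f.
Rounded to 3 significant figures: 4.58 L.

4.58 L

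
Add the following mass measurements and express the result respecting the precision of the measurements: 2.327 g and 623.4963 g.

2.327 g + 623.4963 g = 625.8233 g.
Addition/subtraction keeps the fewest decimal places: 2.327 → 3 decimal places, 623.4963 → 4 decimal places; limit is 3.
Rounded to 3 decimal places: 625.823 g.

625.823 g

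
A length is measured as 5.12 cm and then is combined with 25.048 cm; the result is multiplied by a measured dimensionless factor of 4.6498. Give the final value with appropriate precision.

5.12 cm + 25.048 cm = 30.168 cm; the sum is limited to 2 decimal places (4 s.f.).
Carrying full precision, 30.168 × 4.6498 = 140.2751664 cm; 4.6498 has 5 s.f., so the result keeps min(4, 5) = 4 s.f.
Rounded to 4 significant figures: 140.3 cm.

140.3 cm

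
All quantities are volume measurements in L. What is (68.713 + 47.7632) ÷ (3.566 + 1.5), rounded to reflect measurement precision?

68.713 + 47.7632 = 116.4762, limited to 3 d.p. → 6 s.f.; 3.566 + 1.5 = 5.066, limited to 1 d.p. → 2 s.f.
Carrying full precision, 116.4762 ÷ 5.066 = 22.9917489143…; keep min(6, 2) = 2 s.f.
Rounded to 2 significant figures: 23.

23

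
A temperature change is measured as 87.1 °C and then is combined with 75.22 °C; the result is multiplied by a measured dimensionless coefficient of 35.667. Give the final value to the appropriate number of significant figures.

87.1 °C + 75.22 °C = 162.32 °C; the sum is limited to 1 decimal place (4 s.f.).
Carrying full precision, 162.32 × 35.667 = 5789.46744 °C; 35.667 has 5 s.f., so the result keeps min(4, 5) = 4 s.f.
Rounded to 4 significant figures: 5789 °C.

5789 °C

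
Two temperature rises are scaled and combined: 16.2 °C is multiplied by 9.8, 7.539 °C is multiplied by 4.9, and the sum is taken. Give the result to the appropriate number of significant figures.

2.0 × 10^2 °C

16.2 × 9.8 = 158.76 → 1.6 × 10^2 °C (2 s.f., last digit at the 10^1 place).
7.539 × 4.9 = 36.9411 → 37 °C (2 s.f., last digit at the 10^0 place).
Sum: 195.7011 °C; keep the coarser place, 10^1.
Result: 2.0 × 10^2 °C.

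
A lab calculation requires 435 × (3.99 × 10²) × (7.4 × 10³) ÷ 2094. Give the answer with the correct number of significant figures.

6.1 × 10⁵

435 × (3.99 × 10²) × (7.4 × 10³) ÷ 2094 = 613362.464183…
Multiplication/division keeps the fewest significant figures: 435 → 3 s.f., 3.99 × 10² → 3 s.f., 7.4 × 10³ → 2 s.f., 2094 → 4 s.f.; limit is 2.
Rounded to 2 significant figures: 6.1 × 10⁵.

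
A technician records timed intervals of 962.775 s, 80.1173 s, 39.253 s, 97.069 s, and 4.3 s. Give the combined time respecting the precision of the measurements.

962.775 s + 80.1173 s + 39.253 s + 97.069 s + 4.3 s = 1183.5143 s.
Addition/subtraction keeps the fewest decimal places: 962.775 → 3 decimal places, 80.1173 → 4 decimal places, 39.253 → 3 decimal places, 97.069 → 3 decimal places, 4.3 → 1 decimal place; limit is 1.
Rounded to 1 decimal place: 1183.5 s.

1183.5 s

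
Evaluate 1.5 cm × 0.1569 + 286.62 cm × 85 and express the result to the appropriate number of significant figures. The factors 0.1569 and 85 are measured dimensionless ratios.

2.4 × 10⁴ cm

1.5 × 0.1569 = 0.23535 → 0.24 cm (2 s.f., last digit at the 10^-2 place).
286.62 × 85 = 24362.7 → 2.4 × 10⁴ cm (2 s.f., last digit at the 10^3 place).
Sum: 24362.93535 cm; keep the coarser place, 10^3.
Result: 2.4 × 10⁴ cm.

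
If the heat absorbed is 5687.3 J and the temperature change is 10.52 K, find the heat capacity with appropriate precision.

heat capacity = 5687.3 J ÷ 10.52 K = 540.617870722… J/K.
5687.3 has 5 significant figures; 10.52 has 4.
Division/multiplication keeps the fewest: 4 significant figures.
Rounded: 540.6 J/K.

540.6 J/K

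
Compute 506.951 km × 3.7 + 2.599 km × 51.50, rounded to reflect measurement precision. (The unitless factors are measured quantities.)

2.0 × 10^3 km

506.951 × 3.7 = 1875.7187 → 1.9 × 10^3 km (2 s.f., last digit at the 10^2 place).
2.599 × 51.50 = 133.8485 → 133.8 km (4 s.f., last digit at the 10^-1 place).
Sum: 2009.5672 km; keep the coarser place, 10^2.
Result: 2.0 × 10^3 km.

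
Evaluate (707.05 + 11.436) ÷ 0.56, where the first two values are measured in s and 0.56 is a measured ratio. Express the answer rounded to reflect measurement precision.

1.3 × 10^3 s

707.05 s + 11.436 s = 718.486 s; the sum is limited to 2 decimal places (5 s.f.).
Carrying full precision, 718.486 ÷ 0.56 = 1283.01071429… s; 0.56 has 2 s.f., so the result keeps min(5, 2) = 2 s.f.
Rounded to 2 significant figures: 1.3 × 10^3 s.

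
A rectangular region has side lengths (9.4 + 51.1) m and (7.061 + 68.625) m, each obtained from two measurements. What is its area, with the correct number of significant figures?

9.4 + 51.1 = 60.5, limited to 1 d.p. → 3 s.f.; 7.061 + 68.625 = 75.686, limited to 3 d.p. → 5 s.f.
Carrying full precision, 60.5 × 75.686 = 4579.003; keep min(3, 5) = 3 s.f.
Rounded to 3 significant figures: 4.58 × 10³ m².

4.58 × 10³ m²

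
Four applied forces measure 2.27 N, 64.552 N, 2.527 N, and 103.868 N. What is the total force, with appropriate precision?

2.27 N + 64.552 N + 2.527 N + 103.868 N = 173.217 N.
Addition/subtraction keeps the fewest decimal places: 2.27 → 2 decimal places, 64.552 → 3 decimal places, 2.527 → 3 decimal places, 103.868 → 3 decimal places; limit is 2.
Rounded to 2 decimal places: 173.22 N.

173.22 N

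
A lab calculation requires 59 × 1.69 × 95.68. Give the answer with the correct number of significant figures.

9.5 × 10³

59 × 1.69 × 95.68 = 9540.2528
Multiplication/division keeps the fewest significant figures: 59 → 2 s.f., 1.69 → 3 s.f., 95.68 → 4 s.f.; limit is 2.
Rounded to 2 significant figures: 9.5 × 10³.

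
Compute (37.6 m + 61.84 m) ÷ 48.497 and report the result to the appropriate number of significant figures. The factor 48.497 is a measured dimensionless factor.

2.05 m

37.6 m + 61.84 m = 99.44 m; the sum is limited to 1 decimal place (3 s.f.).
Carrying full precision, 99.44 ÷ 48.497 = 2.05043610945… m; 48.497 has 5 s.f., so the result keeps min(3, 5) = 3 s.f.
Rounded to 3 significant figures: 2.05 m.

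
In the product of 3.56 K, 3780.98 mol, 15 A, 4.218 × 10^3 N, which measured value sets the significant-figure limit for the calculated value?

15 A

3.56 K → 3 s.f.; 3780.98 mol → 6 s.f.; 15 A → 2 s.f.; 4.218 × 10^3 N → 4 s.f.
The fewest is 2 significant figures, from 15 A.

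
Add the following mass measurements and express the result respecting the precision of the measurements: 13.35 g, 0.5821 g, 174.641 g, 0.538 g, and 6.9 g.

13.35 g + 0.5821 g + 174.641 g + 0.538 g + 6.9 g = 196.0111 g.
Addition/subtraction keeps the fewest decimal places: 13.35 → 2 decimal places, 0.5821 → 4 decimal places, 174.641 → 3 decimal places, 0.538 → 3 decimal places, 6.9 → 1 decimal place; limit is 1.
Rounded to 1 decimal place: 196.0 g.

196.0 g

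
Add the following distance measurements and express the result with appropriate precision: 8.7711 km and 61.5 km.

8.7711 km + 61.5 km = 70.2711 km.
Addition/subtraction keeps the fewest decimal places: 8.7711 → 4 decimal places, 61.5 → 1 decimal place; limit is 1.
Rounded to 1 decimal place: 70.3 km.

70.3 km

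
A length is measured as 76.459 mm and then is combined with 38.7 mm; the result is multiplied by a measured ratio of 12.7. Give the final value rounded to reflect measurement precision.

76.459 mm + 38.7 mm = 115.159 mm; the sum is limited to 1 decimal place (4 s.f.).
Carrying full precision, 115.159 × 12.7 = 1462.5193 mm; 12.7 has 3 s.f., so the result keeps min(4, 3) = 3 s.f.
Rounded to 3 significant figures: 1.46 × 10^3 mm.

1.46 × 10^3 mm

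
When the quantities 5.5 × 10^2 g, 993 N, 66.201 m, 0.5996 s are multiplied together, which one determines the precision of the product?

5.5 × 10^2 g

5.5 × 10^2 g → 2 s.f.; 993 N → 3 s.f.; 66.201 m → 5 s.f.; 0.5996 s → 4 s.f.
The fewest is 2 significant figures, from 5.5 × 10^2 g.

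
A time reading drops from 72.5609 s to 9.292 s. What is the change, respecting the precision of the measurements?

63.269 s

72.5609 s − 9.292 s = 63.2689 s.
Addition/subtraction keeps the fewest decimal places: 72.5609 → 4 decimal places, 9.292 → 3 decimal places; limit is 3.
Rounded to 3 decimal places: 63.269 s.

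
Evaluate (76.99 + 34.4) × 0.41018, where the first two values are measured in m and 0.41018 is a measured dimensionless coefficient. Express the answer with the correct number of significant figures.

76.99 m + 34.4 m = 111.39 m; the sum is limited to 1 decimal place (4 s.f.).
Carrying full precision, 111.39 × 0.41018 = 45.6899502 m; 0.41018 has 5 s.f., so the result keeps min(4, 5) = 4 s.f.
Rounded to 4 significant figures: 45.69 m.

45.69 m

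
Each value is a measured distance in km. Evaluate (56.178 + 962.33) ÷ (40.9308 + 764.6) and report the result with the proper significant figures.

56.178 + 962.33 = 1018.508, limited to 2 d.p. → 6 s.f.; 40.9308 + 764.6 = 805.5308, limited to 1 d.p. → 4 s.f.
Carrying full precision, 1018.508 ÷ 805.5308 = 1.26439361474…; keep min(6, 4) = 4 s.f.
Rounded to 4 significant figures: 1.264.

1.264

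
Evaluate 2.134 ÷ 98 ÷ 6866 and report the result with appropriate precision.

2.134 ÷ 98 ÷ 6866 = 0.00000317149871892…
Multiplication/division keeps the fewest significant figures: 2.134 → 4 s.f., 98 → 2 s.f., 6866 → 4 s.f.; limit is 2.
Rounded to 2 significant figures: 3.2 × 10^-6.

3.2 × 10^-6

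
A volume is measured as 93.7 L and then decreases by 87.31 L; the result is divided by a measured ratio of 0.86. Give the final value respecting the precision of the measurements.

93.7 L − 87.31 L = 6.39 L; the difference is limited to 1 decimal place (2 s.f.).
Carrying full precision, 6.39 ÷ 0.86 = 7.43023255814… L; 0.86 has 2 s.f., so the result keeps min(2, 2) = 2 s.f.
Rounded to 2 significant figures: 7.4 L.

7.4 L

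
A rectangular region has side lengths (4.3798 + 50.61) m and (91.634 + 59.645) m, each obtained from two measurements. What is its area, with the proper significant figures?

4.3798 + 50.61 = 54.9898, limited to 2 d.p. → 4 s.f.; 91.634 + 59.645 = 151.279, limited to 3 d.p. → 6 s.f.
Carrying full precision, 54.9898 × 151.279 = 8318.8019542; keep min(4, 6) = 4 s.f.
Rounded to 4 significant figures: 8.319 × 10³ m².

8.319 × 10³ m²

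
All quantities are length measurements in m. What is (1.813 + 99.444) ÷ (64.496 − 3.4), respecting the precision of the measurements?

1.813 + 99.444 = 101.257, limited to 3 d.p. → 6 s.f.; 64.496 − 3.4 = 61.096, limited to 1 d.p. → 3 s.f.
Carrying full precision, 101.257 ÷ 61.096 = 1.65734254288…; keep min(6, 3) = 3 s.f.
Rounded to 3 significant figures: 1.66.

1.66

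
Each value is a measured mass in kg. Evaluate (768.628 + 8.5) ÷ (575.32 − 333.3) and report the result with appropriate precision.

3.211

768.628 + 8.5 = 777.128, limited to 1 d.p. → 4 s.f.; 575.32 − 333.3 = 242.02, limited to 1 d.p. → 4 s.f.
Carrying full precision, 777.128 ÷ 242.02 = 3.21100735476…; keep min(4, 4) = 4 s.f.
Rounded to 4 significant figures: 3.211.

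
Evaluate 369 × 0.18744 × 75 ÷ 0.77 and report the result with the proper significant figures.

6.7 × 10^3

369 × 0.18744 × 75 ÷ 0.77 = 6736.88571429…
Multiplication/division keeps the fewest significant figures: 369 → 3 s.f., 0.18744 → 5 s.f., 75 → 2 s.f., 0.77 → 2 s.f.; limit is 2.
Rounded to 2 significant figures: 6.7 × 10^3.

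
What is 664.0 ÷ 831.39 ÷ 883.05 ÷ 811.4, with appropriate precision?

664.0 ÷ 831.39 ÷ 883.05 ÷ 811.4 = 0.00000111466145799…
Multiplication/division keeps the fewest significant figures: 664.0 → 4 s.f., 831.39 → 5 s.f., 883.05 → 5 s.f., 811.4 → 4 s.f.; limit is 4.
Rounded to 4 significant figures: 1.115 × 10^-6.

1.115 × 10^-6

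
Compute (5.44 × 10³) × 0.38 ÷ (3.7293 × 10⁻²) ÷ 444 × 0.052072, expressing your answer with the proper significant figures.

(5.44 × 10³) × 0.38 ÷ (3.7293 × 10⁻²) ÷ 444 × 0.052072 = 6.50094457743…
Multiplication/division keeps the fewest significant figures: 5.44 × 10³ → 3 s.f., 0.38 → 2 s.f., 3.7293 × 10⁻² → 5 s.f., 444 → 3 s.f., 0.052072 → 5 s.f.; limit is 2.
Rounded to 2 significant figures: 6.5.

6.5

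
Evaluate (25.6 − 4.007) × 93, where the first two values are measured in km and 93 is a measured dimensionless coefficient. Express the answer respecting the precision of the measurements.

25.6 km − 4.007 km = 21.593 km; the difference is limited to 1 decimal place (3 s.f.).
Carrying full precision, 21.593 × 93 = 2008.149 km; 93 has 2 s.f., so the result keeps min(3, 2) = 2 s.f.
Rounded to 2 significant figures: 2.0 × 10^3 km.

2.0 × 10^3 km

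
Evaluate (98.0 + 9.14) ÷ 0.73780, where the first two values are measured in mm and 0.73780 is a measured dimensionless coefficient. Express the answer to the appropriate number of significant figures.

145.2 mm

98.0 mm + 9.14 mm = 107.14 mm; the sum is limited to 1 decimal place (4 s.f.).
Carrying full precision, 107.14 ÷ 0.73780 = 145.215505557… mm; 0.73780 has 5 s.f., so the result keeps min(4, 5) = 4 s.f.
Rounded to 4 significant figures: 145.2 mm.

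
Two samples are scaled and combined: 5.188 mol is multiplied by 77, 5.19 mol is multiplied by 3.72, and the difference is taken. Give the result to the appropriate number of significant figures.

5.188 × 77 = 399.476 → 4.0 × 10² mol (2 s.f., last digit at the 10^1 place).
5.19 × 3.72 = 19.3068 → 19.3 mol (3 s.f., last digit at the 10^-1 place).
Difference: 380.1692 mol; keep the coarser place, 10^1.
Result: 3.8 × 10² mol.

3.8 × 10² mol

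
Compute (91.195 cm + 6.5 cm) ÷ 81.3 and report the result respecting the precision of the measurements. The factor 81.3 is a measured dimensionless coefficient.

1.20 cm

91.195 cm + 6.5 cm = 97.695 cm; the sum is limited to 1 decimal place (3 s.f.).
Carrying full precision, 97.695 ÷ 81.3 = 1.20166051661… cm; 81.3 has 3 s.f., so the result keeps min(3, 3) = 3 s.f.
Rounded to 3 significant figures: 1.20 cm.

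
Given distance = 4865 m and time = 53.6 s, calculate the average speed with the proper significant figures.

average speed = 4865 m ÷ 53.6 s = 90.7649253731… m/s.
4865 has 4 significant figures; 53.6 has 3.
Division/multiplication keeps the fewest: 3 significant figures.
Rounded: 90.8 m/s.

90.8 m/s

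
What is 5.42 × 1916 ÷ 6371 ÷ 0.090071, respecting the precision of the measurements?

5.42 × 1916 ÷ 6371 ÷ 0.090071 = 18.0968172929…
Multiplication/division keeps the fewest significant figures: 5.42 → 3 s.f., 1916 → 4 s.f., 6371 → 4 s.f., 0.090071 → 5 s.f.; limit is 3.
Rounded to 3 significant figures: 18.1.

18.1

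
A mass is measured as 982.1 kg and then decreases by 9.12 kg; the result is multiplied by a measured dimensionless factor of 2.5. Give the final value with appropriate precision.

982.1 kg − 9.12 kg = 972.98 kg; the difference is limited to 1 decimal place (4 s.f.).
Carrying full precision, 972.98 × 2.5 = 2432.45 kg; 2.5 has 2 s.f., so the result keeps min(4, 2) = 2 s.f.
Rounded to 2 significant figures: 2.4 × 10³ kg.

2.4 × 10³ kg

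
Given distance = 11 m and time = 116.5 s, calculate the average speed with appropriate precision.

average speed = 11 m ÷ 116.5 s = 0.0944206008584… m/s.
11 has 2 significant figures; 116.5 has 4.
Division/multiplication keeps the fewest: 2 significant figures.
Rounded: 0.094 m/s.

0.094 m/s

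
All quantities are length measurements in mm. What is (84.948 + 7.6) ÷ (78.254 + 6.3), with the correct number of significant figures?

1.09

84.948 + 7.6 = 92.548, limited to 1 d.p. → 3 s.f.; 78.254 + 6.3 = 84.554, limited to 1 d.p. → 3 s.f.
Carrying full precision, 92.548 ÷ 84.554 = 1.0945431322…; keep min(3, 3) = 3 s.f.
Rounded to 3 significant figures: 1.09.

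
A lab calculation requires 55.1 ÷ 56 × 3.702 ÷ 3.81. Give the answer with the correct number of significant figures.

55.1 ÷ 56 × 3.702 ÷ 3.81 = 0.95603768279…
Multiplication/division keeps the fewest significant figures: 55.1 → 3 s.f., 56 → 2 s.f., 3.702 → 4 s.f., 3.81 → 3 s.f.; limit is 2.
Rounded to 2 significant figures: 0.96.

0.96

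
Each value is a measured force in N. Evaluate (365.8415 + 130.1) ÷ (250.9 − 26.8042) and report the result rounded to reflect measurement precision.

2.213

365.8415 + 130.1 = 495.9415, limited to 1 d.p. → 4 s.f.; 250.9 − 26.8042 = 224.0958, limited to 1 d.p. → 4 s.f.
Carrying full precision, 495.9415 ÷ 224.0958 = 2.21307806751…; keep min(4, 4) = 4 s.f.
Rounded to 4 significant figures: 2.213.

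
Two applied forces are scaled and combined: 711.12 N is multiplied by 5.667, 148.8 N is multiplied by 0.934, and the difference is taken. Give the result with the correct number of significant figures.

3891 N

711.12 × 5.667 = 4029.91704 → 4030. N (4 s.f., last digit at the 10^0 place).
148.8 × 0.934 = 138.9792 → 139 N (3 s.f., last digit at the 10^0 place).
Difference: 3890.93784 N; keep the coarser place, 10^0.
Result: 3891 N.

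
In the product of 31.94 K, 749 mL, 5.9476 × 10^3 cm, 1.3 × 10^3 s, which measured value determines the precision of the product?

31.94 K → 4 s.f.; 749 mL → 3 s.f.; 5.9476 × 10^3 cm → 5 s.f.; 1.3 × 10^3 s → 2 s.f.
The fewest is 2 significant figures, from 1.3 × 10^3 s.

1.3 × 10^3 s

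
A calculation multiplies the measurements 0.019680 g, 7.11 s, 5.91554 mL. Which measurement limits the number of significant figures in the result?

7.11 s

0.019680 g → 5 s.f.; 7.11 s → 3 s.f.; 5.91554 mL → 6 s.f.
The fewest is 3 significant figures, from 7.11 s.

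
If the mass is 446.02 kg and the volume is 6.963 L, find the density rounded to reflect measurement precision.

64.06 kg/L

density = 446.02 kg ÷ 6.963 L = 64.0557231079… kg/L.
446.02 has 5 significant figures; 6.963 has 4.
Division/multiplication keeps the fewest: 4 significant figures.
Rounded: 64.06 kg/L.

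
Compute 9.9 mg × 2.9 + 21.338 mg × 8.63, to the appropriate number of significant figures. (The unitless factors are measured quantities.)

213 mg

9.9 × 2.9 = 28.71 → 29 mg (2 s.f., last digit at the 10^0 place).
21.338 × 8.63 = 184.14694 → 184 mg (3 s.f., last digit at the 10^0 place).
Sum: 212.85694 mg; keep the coarser place, 10^0.
Result: 213 mg.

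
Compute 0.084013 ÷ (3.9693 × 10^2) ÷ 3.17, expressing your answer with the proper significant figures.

0.084013 ÷ (3.9693 × 10^2) ÷ 3.17 = 0.0000667687593765…
Multiplication/division keeps the fewest significant figures: 0.084013 → 5 s.f., 3.9693 × 10^2 → 5 s.f., 3.17 → 3 s.f.; limit is 3.
Rounded to 3 significant figures: 6.68 × 10^-5.

6.68 × 10^-5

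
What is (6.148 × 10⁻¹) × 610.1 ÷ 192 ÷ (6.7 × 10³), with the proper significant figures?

2.9 × 10⁻⁴

(6.148 × 10⁻¹) × 610.1 ÷ 192 ÷ (6.7 × 10³) = 0.000291580752488…
Multiplication/division keeps the fewest significant figures: 6.148 × 10⁻¹ → 4 s.f., 610.1 → 4 s.f., 192 → 3 s.f., 6.7 × 10³ → 2 s.f.; limit is 2.
Rounded to 2 significant figures: 2.9 × 10⁻⁴.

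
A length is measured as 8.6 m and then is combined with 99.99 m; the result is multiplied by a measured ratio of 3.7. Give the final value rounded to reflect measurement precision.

4.0 × 10^2 m

8.6 m + 99.99 m = 108.59 m; the sum is limited to 1 decimal place (4 s.f.).
Carrying full precision, 108.59 × 3.7 = 401.783 m; 3.7 has 2 s.f., so the result keeps min(4, 2) = 2 s.f.
Rounded to 2 significant figures: 4.0 × 10^2 m.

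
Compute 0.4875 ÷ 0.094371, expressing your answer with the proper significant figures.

0.4875 ÷ 0.094371 = 5.16578186095…
Multiplication/division keeps the fewest significant figures: 0.4875 → 4 s.f., 0.094371 → 5 s.f.; limit is 4.
Rounded to 4 significant figures: 5.166.

5.166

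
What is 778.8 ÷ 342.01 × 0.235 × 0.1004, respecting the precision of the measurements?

778.8 ÷ 342.01 × 0.235 × 0.1004 = 0.0537265202772…
Multiplication/division keeps the fewest significant figures: 778.8 → 4 s.f., 342.01 → 5 s.f., 0.235 → 3 s.f., 0.1004 → 4 s.f.; limit is 3.
Rounded to 3 significant figures: 0.0537.

0.0537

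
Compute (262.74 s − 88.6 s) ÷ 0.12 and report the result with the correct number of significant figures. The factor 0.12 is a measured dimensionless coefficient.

262.74 s − 88.6 s = 174.14 s; the difference is limited to 1 decimal place (4 s.f.).
Carrying full precision, 174.14 ÷ 0.12 = 1451.16666667… s; 0.12 has 2 s.f., so the result keeps min(4, 2) = 2 s.f.
Rounded to 2 significant figures: 1.5 × 10³ s.

1.5 × 10³ s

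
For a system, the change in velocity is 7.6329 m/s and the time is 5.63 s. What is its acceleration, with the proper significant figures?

acceleration = 7.6329 m/s ÷ 5.63 s = 1.35575488455… m/s².
7.6329 has 5 significant figures; 5.63 has 3.
Division/multiplication keeps the fewest: 3 significant figures.
Rounded: 1.36 m/s².

1.36 m/s²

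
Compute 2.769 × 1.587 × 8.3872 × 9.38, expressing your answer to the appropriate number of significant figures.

2.769 × 1.587 × 8.3872 × 9.38 = 345.716191574…
Multiplication/division keeps the fewest significant figures: 2.769 → 4 s.f., 1.587 → 4 s.f., 8.3872 → 5 s.f., 9.38 → 3 s.f.; limit is 3.
Rounded to 3 significant figures: 346.

346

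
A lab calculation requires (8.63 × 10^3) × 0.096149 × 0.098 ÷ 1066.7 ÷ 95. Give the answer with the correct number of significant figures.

8.0 × 10^-4

(8.63 × 10^3) × 0.096149 × 0.098 ÷ 1066.7 ÷ 95 = 0.000802445863633…
Multiplication/division keeps the fewest significant figures: 8.63 × 10^3 → 3 s.f., 0.096149 → 5 s.f., 0.098 → 2 s.f., 1066.7 → 5 s.f., 95 → 2 s.f.; limit is 2.
Rounded to 2 significant figures: 8.0 × 10^-4.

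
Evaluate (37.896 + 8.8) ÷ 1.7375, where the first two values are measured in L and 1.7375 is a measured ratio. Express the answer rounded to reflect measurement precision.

37.896 L + 8.8 L = 46.696 L; the sum is limited to 1 decimal place (3 s.f.).
Carrying full precision, 46.696 ÷ 1.7375 = 26.8753956835… L; 1.7375 has 5 s.f., so the result keeps min(3, 5) = 3 s.f.
Rounded to 3 significant figures: 26.9 L.

26.9 L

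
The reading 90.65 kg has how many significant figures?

4

90.65: zeros between nonzero digits are significant.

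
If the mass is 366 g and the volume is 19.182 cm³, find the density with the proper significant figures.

density = 366 g ÷ 19.182 cm³ = 19.0803878636… g/cm³.
366 has 3 significant figures; 19.182 has 5.
Division/multiplication keeps the fewest: 3 significant figures.
Rounded: 19.1 g/cm³.

19.1 g/cm³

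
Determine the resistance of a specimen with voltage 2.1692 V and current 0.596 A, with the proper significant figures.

resistance = 2.1692 V ÷ 0.596 A = 3.63959731544… Ω.
2.1692 has 5 significant figures; 0.596 has 3.
Division/multiplication keeps the fewest: 3 significant figures.
Rounded: 3.64 Ω.

3.64 Ω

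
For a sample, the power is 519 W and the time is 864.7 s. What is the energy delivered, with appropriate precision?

4.49 × 10⁵ J

energy delivered = 519 W × 864.7 s = 448779.3 J.
519 has 3 significant figures; 864.7 has 4.
Division/multiplication keeps the fewest: 3 significant figures.
Rounded: 4.49 × 10⁵ J.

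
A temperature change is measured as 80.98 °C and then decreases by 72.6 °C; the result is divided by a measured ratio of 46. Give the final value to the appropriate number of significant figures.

80.98 °C − 72.6 °C = 8.38 °C; the difference is limited to 1 decimal place (2 s.f.).
Carrying full precision, 8.38 ÷ 46 = 0.182173913043… °C; 46 has 2 s.f., so the result keeps min(2, 2) = 2 s.f.
Rounded to 2 significant figures: 0.18 °C.

0.18 °C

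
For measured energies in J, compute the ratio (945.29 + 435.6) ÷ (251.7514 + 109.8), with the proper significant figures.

3.819

945.29 + 435.6 = 1380.89, limited to 1 d.p. → 5 s.f.; 251.7514 + 109.8 = 361.5514, limited to 1 d.p. → 4 s.f.
Carrying full precision, 1380.89 ÷ 361.5514 = 3.81934629488…; keep min(5, 4) = 4 s.f.
Rounded to 4 significant figures: 3.819.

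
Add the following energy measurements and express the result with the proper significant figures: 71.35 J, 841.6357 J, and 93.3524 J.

71.35 J + 841.6357 J + 93.3524 J = 1006.3381 J.
Addition/subtraction keeps the fewest decimal places: 71.35 → 2 decimal places, 841.6357 → 4 decimal places, 93.3524 → 4 decimal places; limit is 2.
Rounded to 2 decimal places: 1006.34 J.

1006.34 J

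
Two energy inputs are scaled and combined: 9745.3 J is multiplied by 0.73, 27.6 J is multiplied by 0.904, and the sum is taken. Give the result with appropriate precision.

9745.3 × 0.73 = 7114.069 → 7.1 × 10^3 J (2 s.f., last digit at the 10^2 place).
27.6 × 0.904 = 24.9504 → 25.0 J (3 s.f., last digit at the 10^-1 place).
Sum: 7139.0194 J; keep the coarser place, 10^2.
Result: 7.1 × 10^3 J.

7.1 × 10^3 J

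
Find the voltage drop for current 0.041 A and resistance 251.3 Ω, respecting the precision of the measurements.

10. V

voltage drop = 0.041 A × 251.3 Ω = 10.3033 V.
0.041 has 2 significant figures; 251.3 has 4.
Division/multiplication keeps the fewest: 2 significant figures.
Rounded: 10. V.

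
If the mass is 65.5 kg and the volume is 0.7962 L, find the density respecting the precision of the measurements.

82.3 kg/L

density = 65.5 kg ÷ 0.7962 L = 82.2657623713… kg/L.
65.5 has 3 significant figures; 0.7962 has 4.
Division/multiplication keeps the fewest: 3 significant figures.
Rounded: 82.3 kg/L.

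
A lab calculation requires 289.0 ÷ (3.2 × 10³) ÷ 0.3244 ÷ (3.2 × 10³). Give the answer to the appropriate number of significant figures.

8.7 × 10⁻⁵

289.0 ÷ (3.2 × 10³) ÷ 0.3244 ÷ (3.2 × 10³) = 0.0000869995568742…
Multiplication/division keeps the fewest significant figures: 289.0 → 4 s.f., 3.2 × 10³ → 2 s.f., 0.3244 → 4 s.f., 3.2 × 10³ → 2 s.f.; limit is 2.
Rounded to 2 significant figures: 8.7 × 10⁻⁵.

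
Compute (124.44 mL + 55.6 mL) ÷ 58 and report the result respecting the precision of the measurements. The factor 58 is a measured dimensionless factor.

124.44 mL + 55.6 mL = 180.04 mL; the sum is limited to 1 decimal place (4 s.f.).
Carrying full precision, 180.04 ÷ 58 = 3.10413793103… mL; 58 has 2 s.f., so the result keeps min(4, 2) = 2 s.f.
Rounded to 2 significant figures: 3.1 mL.

3.1 mL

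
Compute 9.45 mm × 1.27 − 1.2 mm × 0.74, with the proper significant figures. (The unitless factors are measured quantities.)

11.1 mm

9.45 × 1.27 = 12.0015 → 12.0 mm (3 s.f., last digit at the 10^-1 place).
1.2 × 0.74 = 0.888 → 0.89 mm (2 s.f., last digit at the 10^-2 place).
Difference: 11.1135 mm; keep the coarser place, 10^-1.
Result: 11.1 mm.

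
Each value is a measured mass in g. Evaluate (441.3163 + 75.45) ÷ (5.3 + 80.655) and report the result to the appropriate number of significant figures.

6.01

441.3163 + 75.45 = 516.7663, limited to 2 d.p. → 5 s.f.; 5.3 + 80.655 = 85.955, limited to 1 d.p. → 3 s.f.
Carrying full precision, 516.7663 ÷ 85.955 = 6.01205630853…; keep min(5, 3) = 3 s.f.
Rounded to 3 significant figures: 6.01.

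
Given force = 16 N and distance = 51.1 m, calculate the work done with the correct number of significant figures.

8.2 × 10^2 J

work done = 16 N × 51.1 m = 817.6 J.
16 has 2 significant figures; 51.1 has 3.
Division/multiplication keeps the fewest: 2 significant figures.
Rounded: 8.2 × 10^2 J.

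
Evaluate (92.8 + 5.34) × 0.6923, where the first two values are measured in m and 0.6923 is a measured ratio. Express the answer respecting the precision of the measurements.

92.8 m + 5.34 m = 98.14 m; the sum is limited to 1 decimal place (3 s.f.).
Carrying full precision, 98.14 × 0.6923 = 67.942322 m; 0.6923 has 4 s.f., so the result keeps min(3, 4) = 3 s.f.
Rounded to 3 significant figures: 67.9 m.

67.9 m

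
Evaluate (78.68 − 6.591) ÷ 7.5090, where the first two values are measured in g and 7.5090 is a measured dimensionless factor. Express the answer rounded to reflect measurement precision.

9.600 g

78.68 g − 6.591 g = 72.089 g; the difference is limited to 2 decimal places (4 s.f.).
Carrying full precision, 72.089 ÷ 7.5090 = 9.60034625117… g; 7.5090 has 5 s.f., so the result keeps min(4, 5) = 4 s.f.
Rounded to 4 significant figures: 9.600 g.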